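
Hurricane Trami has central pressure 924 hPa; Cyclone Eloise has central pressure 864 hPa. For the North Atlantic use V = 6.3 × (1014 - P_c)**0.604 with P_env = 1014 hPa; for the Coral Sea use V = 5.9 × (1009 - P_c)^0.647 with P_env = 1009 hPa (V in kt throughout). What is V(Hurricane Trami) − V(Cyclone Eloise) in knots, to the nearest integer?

-52 kt

Hurricane Trami: ΔP = 90; V ≈ 6.3 × 90^0.604 ≈ 95.43 kt.
Cyclone Eloise: ΔP = 145; V ≈ 5.9 × 145^0.647 ≈ 147.66 kt.
Difference ≈ 95.43 − 147.66 = -52.23 → -52 kt.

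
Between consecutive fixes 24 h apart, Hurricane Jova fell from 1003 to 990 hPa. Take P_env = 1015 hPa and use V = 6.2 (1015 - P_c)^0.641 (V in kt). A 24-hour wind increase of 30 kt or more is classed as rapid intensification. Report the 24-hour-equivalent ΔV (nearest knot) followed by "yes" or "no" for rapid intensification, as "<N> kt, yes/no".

V₁: ΔP = 12, V ≈ 6.2 × 12^0.641 ≈ 30.49 kt.
V₂: ΔP = 25, V ≈ 6.2 × 25^0.641 ≈ 48.81 kt.
ΔV over 24 h = 18.32 kt → 24 h equivalent = 18.32 × 24/24 ≈ 18.32 kt.
18 kt < 30 kt ⇒ not rapid intensification.

18 kt, no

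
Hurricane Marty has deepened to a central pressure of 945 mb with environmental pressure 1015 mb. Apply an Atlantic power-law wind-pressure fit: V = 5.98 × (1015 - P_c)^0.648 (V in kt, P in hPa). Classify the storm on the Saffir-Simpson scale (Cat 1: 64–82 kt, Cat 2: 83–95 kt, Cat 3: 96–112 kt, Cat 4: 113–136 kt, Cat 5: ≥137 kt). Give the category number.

2

ΔP = 1015 − 945 = 70 mb.
V ≈ 5.98 × 70^0.648 = 5.98 × 15.69 ≈ 94 kt.
94 kt falls in the Category 2 band.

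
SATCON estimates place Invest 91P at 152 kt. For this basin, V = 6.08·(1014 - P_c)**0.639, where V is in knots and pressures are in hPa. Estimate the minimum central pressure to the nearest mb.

860 mb

ΔP = (V / 6.08)^(1/0.639) = (152/6.08)^1.565.
152/6.08 = 25.000; 25.000^1.565 ≈ 154.06 mb.
P_c = 1014 − 154.06 = 859.94 ≈ 860 mb.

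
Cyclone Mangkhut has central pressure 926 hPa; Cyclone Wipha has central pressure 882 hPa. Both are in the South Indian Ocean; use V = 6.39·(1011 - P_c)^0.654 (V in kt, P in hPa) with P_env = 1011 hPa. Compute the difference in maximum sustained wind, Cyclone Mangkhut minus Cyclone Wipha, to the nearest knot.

-37 kt

Cyclone Mangkhut: ΔP = 85; V ≈ 6.39 × 85^0.654 ≈ 116.77 kt.
Cyclone Wipha: ΔP = 129; V ≈ 6.39 × 129^0.654 ≈ 153.40 kt.
Difference ≈ 116.77 − 153.40 = -36.63 → -37 kt.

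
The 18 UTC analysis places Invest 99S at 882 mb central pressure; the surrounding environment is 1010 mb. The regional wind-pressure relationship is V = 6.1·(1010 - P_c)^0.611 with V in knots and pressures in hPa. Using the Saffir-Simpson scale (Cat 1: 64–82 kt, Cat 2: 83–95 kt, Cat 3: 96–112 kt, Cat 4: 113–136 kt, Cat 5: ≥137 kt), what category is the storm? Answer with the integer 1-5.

4

ΔP = 1010 − 882 = 128 mb.
V ≈ 6.1 × 128^0.611 = 6.1 × 19.39 ≈ 118 kt.
118 kt falls in the Category 4 band.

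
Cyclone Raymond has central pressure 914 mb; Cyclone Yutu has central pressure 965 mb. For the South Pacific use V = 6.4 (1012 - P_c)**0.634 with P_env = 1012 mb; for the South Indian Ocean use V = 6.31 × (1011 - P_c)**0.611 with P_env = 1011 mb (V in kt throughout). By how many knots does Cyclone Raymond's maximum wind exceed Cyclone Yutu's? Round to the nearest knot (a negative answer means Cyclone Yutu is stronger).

Cyclone Raymond: ΔP = 98; V ≈ 6.4 × 98^0.634 ≈ 117.12 kt.
Cyclone Yutu: ΔP = 46; V ≈ 6.31 × 46^0.611 ≈ 65.46 kt.
Difference ≈ 117.12 − 65.46 = 51.66 → 52 kt.

52 kt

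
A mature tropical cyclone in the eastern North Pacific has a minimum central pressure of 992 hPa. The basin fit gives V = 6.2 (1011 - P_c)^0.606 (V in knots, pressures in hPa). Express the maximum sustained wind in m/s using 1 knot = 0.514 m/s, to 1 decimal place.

19.0 m/s

ΔP = 1011 − 992 = 19 hPa.
V ≈ 6.2 × 19^0.606 = 6.2 × 5.956 ≈ 36.925 kt.
36.925 × 0.514 ≈ 18.98 m/s → 19.0 m/s.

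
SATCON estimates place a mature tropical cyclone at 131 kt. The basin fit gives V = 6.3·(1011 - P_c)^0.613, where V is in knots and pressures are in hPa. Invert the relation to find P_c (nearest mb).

ΔP = (V / 6.3)^(1/0.613) = (131/6.3)^1.631.
131/6.3 = 20.794; 20.794^1.631 ≈ 141.24 mb.
P_c = 1011 − 141.24 = 869.76 ≈ 870 mb.

870 mb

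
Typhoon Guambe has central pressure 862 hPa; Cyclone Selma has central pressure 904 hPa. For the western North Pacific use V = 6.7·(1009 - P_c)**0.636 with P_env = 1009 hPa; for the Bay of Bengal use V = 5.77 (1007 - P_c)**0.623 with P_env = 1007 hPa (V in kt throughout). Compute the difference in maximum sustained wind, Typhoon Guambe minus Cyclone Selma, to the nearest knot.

57 kt

Typhoon Guambe: ΔP = 147; V ≈ 6.7 × 147^0.636 ≈ 160.14 kt.
Cyclone Selma: ΔP = 103; V ≈ 5.77 × 103^0.623 ≈ 103.56 kt.
Difference ≈ 160.14 − 103.56 = 56.58 → 57 kt.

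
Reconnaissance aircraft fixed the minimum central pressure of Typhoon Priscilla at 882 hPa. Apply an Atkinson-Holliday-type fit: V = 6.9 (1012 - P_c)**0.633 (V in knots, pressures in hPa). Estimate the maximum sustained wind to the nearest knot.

ΔP = 1012 − 882 = 130 hPa.
130^0.633 ≈ 21.783.
V ≈ 6.9 × 21.783 ≈ 150.3 kt.

150 kt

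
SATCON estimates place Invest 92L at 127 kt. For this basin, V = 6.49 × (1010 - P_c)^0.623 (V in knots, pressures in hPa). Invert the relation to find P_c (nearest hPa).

ΔP = (V / 6.49)^(1/0.623) = (127/6.49)^1.605.
127/6.49 = 19.569; 19.569^1.605 ≈ 118.34 hPa.
P_c = 1010 − 118.34 = 891.66 ≈ 892 hPa.

892 hPa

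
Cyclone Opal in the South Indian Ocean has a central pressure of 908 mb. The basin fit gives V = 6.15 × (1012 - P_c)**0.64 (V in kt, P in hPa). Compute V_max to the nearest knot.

120 kt

ΔP = 1012 − 908 = 104 mb.
104^0.64 ≈ 19.539.
V ≈ 6.15 × 19.539 ≈ 120.2 kt.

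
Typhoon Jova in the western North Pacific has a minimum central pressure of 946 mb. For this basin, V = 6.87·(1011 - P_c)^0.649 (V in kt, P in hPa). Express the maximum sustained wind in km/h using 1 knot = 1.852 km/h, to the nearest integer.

ΔP = 1011 − 946 = 65 mb.
V ≈ 6.87 × 65^0.649 = 6.87 × 15.017 ≈ 103.166 kt.
103.166 × 1.852 ≈ 191.06 km/h → 191 km/h.

191 km/h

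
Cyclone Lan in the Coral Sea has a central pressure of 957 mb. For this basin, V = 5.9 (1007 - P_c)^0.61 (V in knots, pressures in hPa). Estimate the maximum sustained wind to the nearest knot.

ΔP = 1007 − 957 = 50 mb.
50^0.61 ≈ 10.874.
V ≈ 5.9 × 10.874 ≈ 64.2 kt.

64 kt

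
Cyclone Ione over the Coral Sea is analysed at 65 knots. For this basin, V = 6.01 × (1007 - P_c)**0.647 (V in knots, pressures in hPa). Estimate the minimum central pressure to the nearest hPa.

967 hPa

ΔP = (V / 6.01)^(1/0.647) = (65/6.01)^1.546.
65/6.01 = 10.815; 10.815^1.546 ≈ 39.65 hPa.
P_c = 1007 − 39.65 = 967.35 ≈ 967 hPa.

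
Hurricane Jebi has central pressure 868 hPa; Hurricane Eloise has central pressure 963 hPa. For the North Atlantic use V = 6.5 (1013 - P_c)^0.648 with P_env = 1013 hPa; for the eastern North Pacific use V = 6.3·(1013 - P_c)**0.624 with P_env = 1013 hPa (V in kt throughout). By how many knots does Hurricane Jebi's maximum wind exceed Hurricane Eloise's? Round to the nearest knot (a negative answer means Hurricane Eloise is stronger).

Hurricane Jebi: ΔP = 145; V ≈ 6.5 × 145^0.648 ≈ 163.49 kt.
Hurricane Eloise: ΔP = 50; V ≈ 6.3 × 50^0.624 ≈ 72.36 kt.
Difference ≈ 163.49 − 72.36 = 91.13 → 91 kt.

91 kt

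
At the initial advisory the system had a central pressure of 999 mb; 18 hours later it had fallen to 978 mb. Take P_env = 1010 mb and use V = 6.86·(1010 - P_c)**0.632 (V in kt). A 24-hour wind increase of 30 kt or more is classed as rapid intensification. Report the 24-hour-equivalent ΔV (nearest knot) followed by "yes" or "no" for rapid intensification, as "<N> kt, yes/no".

40 kt, yes

V₁: ΔP = 11, V ≈ 6.86 × 11^0.632 ≈ 31.22 kt.
V₂: ΔP = 32, V ≈ 6.86 × 32^0.632 ≈ 61.32 kt.
ΔV over 18 h = 30.10 kt → 24 h equivalent = 30.10 × 24/18 ≈ 40.13 kt.
40 kt ≥ 30 kt ⇒ rapid intensification.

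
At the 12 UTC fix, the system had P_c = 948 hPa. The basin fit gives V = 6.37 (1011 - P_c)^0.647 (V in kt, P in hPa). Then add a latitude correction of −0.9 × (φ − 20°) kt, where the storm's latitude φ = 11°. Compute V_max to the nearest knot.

101 kt

ΔP = 1011 − 948 = 63 hPa.
63^0.647 ≈ 14.594.
V ≈ 6.37 × 14.594 ≈ 93.0 kt.
Latitude correction: −0.9 × (11 − 20) = 8.1 kt.
Corrected V ≈ 101.1 kt → 101 kt.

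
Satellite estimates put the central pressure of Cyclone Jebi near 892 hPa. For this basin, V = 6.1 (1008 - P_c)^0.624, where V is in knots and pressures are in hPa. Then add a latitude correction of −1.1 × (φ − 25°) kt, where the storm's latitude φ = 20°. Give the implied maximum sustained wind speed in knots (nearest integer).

ΔP = 1008 − 892 = 116 hPa.
116^0.624 ≈ 19.419.
V ≈ 6.1 × 19.419 ≈ 118.5 kt.
Latitude correction: −1.1 × (20 − 25) = 5.5 kt.
Corrected V ≈ 124 kt → 124 kt.

124 kt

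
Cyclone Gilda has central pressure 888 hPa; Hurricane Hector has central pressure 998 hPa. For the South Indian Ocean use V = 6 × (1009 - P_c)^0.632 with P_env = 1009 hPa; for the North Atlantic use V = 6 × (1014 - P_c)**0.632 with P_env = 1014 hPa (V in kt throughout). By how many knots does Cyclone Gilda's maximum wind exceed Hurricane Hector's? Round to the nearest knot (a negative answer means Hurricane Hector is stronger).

Cyclone Gilda: ΔP = 121; V ≈ 6 × 121^0.632 ≈ 124.30 kt.
Hurricane Hector: ΔP = 16; V ≈ 6 × 16^0.632 ≈ 34.61 kt.
Difference ≈ 124.30 − 34.61 = 89.69 → 90 kt.

90 kt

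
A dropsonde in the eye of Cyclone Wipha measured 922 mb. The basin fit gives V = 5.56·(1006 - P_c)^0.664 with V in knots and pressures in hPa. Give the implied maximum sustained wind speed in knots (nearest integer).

105 kt

ΔP = 1006 − 922 = 84 mb.
84^0.664 ≈ 18.955.
V ≈ 5.56 × 18.955 ≈ 105.4 kt.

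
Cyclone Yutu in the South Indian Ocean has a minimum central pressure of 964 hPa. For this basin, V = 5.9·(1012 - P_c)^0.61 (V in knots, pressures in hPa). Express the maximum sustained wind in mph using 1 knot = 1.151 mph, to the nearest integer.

ΔP = 1012 − 964 = 48 hPa.
V ≈ 5.9 × 48^0.61 = 5.9 × 10.606 ≈ 62.576 kt.
62.576 × 1.151 ≈ 72.03 mph → 72 mph.

72 mph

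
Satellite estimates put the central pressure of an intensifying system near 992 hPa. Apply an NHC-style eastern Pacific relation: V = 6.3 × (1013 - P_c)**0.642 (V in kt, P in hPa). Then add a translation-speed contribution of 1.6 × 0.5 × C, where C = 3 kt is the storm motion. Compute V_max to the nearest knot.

47 kt

ΔP = 1013 − 992 = 21 hPa.
21^0.642 ≈ 7.061.
V ≈ 6.3 × 7.061 ≈ 44.5 kt.
Translation term: 1.6 × 0.5 × 3 = 2.4 kt.
Corrected V ≈ 46.9 kt → 47 kt.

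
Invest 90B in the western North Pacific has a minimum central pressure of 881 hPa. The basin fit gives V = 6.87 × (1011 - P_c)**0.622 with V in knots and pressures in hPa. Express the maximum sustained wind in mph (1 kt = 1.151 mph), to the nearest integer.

ΔP = 1011 − 881 = 130 hPa.
V ≈ 6.87 × 130^0.622 = 6.87 × 20.648 ≈ 141.850 kt.
141.850 × 1.151 ≈ 163.27 mph → 163 mph.

163 mph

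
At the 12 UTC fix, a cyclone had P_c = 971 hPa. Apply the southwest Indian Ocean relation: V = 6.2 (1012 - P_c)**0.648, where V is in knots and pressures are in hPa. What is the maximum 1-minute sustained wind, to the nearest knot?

ΔP = 1012 − 971 = 41 hPa.
41^0.648 ≈ 11.094.
V ≈ 6.2 × 11.094 ≈ 68.8 kt.

69 kt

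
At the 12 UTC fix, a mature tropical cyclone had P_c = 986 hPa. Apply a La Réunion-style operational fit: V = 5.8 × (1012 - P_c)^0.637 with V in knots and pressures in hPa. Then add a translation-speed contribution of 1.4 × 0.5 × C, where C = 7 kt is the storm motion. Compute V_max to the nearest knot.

51 kt

ΔP = 1012 − 986 = 26 hPa.
26^0.637 ≈ 7.968.
V ≈ 5.8 × 7.968 ≈ 46.2 kt.
Translation term: 1.4 × 0.5 × 7 = 4.9 kt.
Corrected V ≈ 51.1 kt → 51 kt.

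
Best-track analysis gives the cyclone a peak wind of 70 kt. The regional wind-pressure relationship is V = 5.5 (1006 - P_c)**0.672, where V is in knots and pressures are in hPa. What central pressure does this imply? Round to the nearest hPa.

962 hPa

ΔP = (V / 5.5)^(1/0.672) = (70/5.5)^1.488.
70/5.5 = 12.727; 12.727^1.488 ≈ 44.05 hPa.
P_c = 1006 − 44.05 = 961.95 ≈ 962 hPa.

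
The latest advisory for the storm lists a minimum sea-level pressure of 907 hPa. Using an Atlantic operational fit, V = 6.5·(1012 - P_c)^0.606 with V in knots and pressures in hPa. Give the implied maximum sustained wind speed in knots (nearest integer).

ΔP = 1012 − 907 = 105 hPa.
105^0.606 ≈ 16.782.
V ≈ 6.5 × 16.782 ≈ 109.1 kt.

109 kt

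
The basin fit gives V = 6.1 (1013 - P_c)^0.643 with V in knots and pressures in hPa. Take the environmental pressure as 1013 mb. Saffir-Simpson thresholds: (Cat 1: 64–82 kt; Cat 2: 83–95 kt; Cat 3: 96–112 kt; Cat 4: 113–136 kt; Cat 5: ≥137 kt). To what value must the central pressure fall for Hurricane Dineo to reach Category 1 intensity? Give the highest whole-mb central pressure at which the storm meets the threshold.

974 mb

Category 1 begins at V = 64 kt.
Required ΔP = (64/6.1)^(1/0.643) = 10.492^1.555 ≈ 38.69 mb.
P_c ≤ 1013 − 38.69 = 974.31, so the highest integer P_c is 974 mb.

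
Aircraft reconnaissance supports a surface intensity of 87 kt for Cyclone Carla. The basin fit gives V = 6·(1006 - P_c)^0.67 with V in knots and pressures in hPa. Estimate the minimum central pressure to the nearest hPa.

ΔP = (V / 6)^(1/0.67) = (87/6)^1.493.
87/6 = 14.500; 14.500^1.493 ≈ 54.12 hPa.
P_c = 1006 − 54.12 = 951.88 ≈ 952 hPa.

952 hPa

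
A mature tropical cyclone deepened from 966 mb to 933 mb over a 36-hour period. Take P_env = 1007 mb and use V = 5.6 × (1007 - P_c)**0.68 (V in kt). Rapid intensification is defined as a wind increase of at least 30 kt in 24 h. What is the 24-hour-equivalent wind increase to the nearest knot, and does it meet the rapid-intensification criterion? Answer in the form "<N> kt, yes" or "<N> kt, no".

V₁: ΔP = 41, V ≈ 5.6 × 41^0.68 ≈ 69.97 kt.
V₂: ΔP = 74, V ≈ 5.6 × 74^0.68 ≈ 104.54 kt.
ΔV over 36 h = 34.57 kt → 24 h equivalent = 34.57 × 24/36 ≈ 23.05 kt.
23 kt < 30 kt ⇒ not rapid intensification.

23 kt, no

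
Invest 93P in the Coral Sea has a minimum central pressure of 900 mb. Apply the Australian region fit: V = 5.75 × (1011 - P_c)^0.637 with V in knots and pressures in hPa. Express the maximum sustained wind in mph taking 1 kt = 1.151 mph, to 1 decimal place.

ΔP = 1011 − 900 = 111 mb.
V ≈ 5.75 × 111^0.637 = 5.75 × 20.085 ≈ 115.488 kt.
115.488 × 1.151 ≈ 132.93 mph → 132.9 mph.

132.9 mph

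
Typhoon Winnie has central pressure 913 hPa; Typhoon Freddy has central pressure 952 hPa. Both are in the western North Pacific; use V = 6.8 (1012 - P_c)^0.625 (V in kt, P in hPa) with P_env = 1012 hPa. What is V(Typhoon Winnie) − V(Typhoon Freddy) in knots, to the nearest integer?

Typhoon Winnie: ΔP = 99; V ≈ 6.8 × 99^0.625 ≈ 120.17 kt.
Typhoon Freddy: ΔP = 60; V ≈ 6.8 × 60^0.625 ≈ 87.87 kt.
Difference ≈ 120.17 − 87.87 = 32.30 → 32 kt.

32 kt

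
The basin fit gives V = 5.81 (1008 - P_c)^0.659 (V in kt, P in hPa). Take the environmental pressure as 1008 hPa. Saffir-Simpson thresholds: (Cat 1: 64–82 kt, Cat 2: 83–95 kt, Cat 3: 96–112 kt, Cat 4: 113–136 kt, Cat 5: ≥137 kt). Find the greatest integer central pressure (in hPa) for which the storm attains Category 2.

951 hPa

Category 2 begins at V = 83 kt.
Required ΔP = (83/5.81)^(1/0.659) = 14.286^1.517 ≈ 56.56 hPa.
P_c ≤ 1008 − 56.56 = 951.44, so the highest integer P_c is 951 hPa.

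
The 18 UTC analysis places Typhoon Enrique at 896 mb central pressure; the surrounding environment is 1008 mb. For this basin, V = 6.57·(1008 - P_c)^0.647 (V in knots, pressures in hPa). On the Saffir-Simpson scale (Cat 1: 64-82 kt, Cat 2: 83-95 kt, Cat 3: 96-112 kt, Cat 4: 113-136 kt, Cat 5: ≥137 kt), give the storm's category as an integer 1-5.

ΔP = 1008 − 896 = 112 mb.
V ≈ 6.57 × 112^0.647 = 6.57 × 21.18 ≈ 139 kt.
139 kt falls in the Category 5 band.

5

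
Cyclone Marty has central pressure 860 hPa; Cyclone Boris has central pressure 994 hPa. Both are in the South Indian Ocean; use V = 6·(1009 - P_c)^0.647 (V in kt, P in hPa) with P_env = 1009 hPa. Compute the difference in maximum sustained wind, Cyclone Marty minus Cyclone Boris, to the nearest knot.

Cyclone Marty: ΔP = 149; V ≈ 6 × 149^0.647 ≈ 152.83 kt.
Cyclone Boris: ΔP = 15; V ≈ 6 × 15^0.647 ≈ 34.60 kt.
Difference ≈ 152.83 − 34.60 = 118.23 → 118 kt.

118 kt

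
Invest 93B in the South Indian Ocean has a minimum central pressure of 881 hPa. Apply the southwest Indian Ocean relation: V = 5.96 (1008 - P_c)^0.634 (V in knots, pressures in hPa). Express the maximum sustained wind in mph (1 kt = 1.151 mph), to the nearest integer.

148 mph

ΔP = 1008 − 881 = 127 hPa.
V ≈ 5.96 × 127^0.634 = 5.96 × 21.568 ≈ 128.546 kt.
128.546 × 1.151 ≈ 147.96 mph → 148 mph.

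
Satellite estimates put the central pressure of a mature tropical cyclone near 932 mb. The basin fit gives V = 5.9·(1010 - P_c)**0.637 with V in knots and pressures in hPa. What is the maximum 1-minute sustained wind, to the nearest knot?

ΔP = 1010 − 932 = 78 mb.
78^0.637 ≈ 16.042.
V ≈ 5.9 × 16.042 ≈ 94.6 kt.

95 kt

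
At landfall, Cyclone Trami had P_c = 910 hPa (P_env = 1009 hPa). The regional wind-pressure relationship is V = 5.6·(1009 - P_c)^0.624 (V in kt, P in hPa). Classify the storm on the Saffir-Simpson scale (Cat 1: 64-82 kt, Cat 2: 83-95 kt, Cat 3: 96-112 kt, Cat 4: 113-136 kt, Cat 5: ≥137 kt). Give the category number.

3

ΔP = 1009 − 910 = 99 hPa.
V ≈ 5.6 × 99^0.624 = 5.6 × 17.59 ≈ 99 kt.
99 kt falls in the Category 3 band.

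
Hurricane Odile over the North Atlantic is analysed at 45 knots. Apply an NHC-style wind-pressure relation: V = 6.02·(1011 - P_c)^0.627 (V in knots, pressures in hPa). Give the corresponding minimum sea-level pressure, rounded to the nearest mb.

ΔP = (V / 6.02)^(1/0.627) = (45/6.02)^1.595.
45/6.02 = 7.475; 7.475^1.595 ≈ 24.74 mb.
P_c = 1011 − 24.74 = 986.26 ≈ 986 mb.

986 mb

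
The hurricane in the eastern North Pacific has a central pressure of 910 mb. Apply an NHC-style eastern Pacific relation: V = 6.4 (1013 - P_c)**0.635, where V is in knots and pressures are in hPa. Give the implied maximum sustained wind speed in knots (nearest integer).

121 kt

ΔP = 1013 − 910 = 103 mb.
103^0.635 ≈ 18.974.
V ≈ 6.4 × 18.974 ≈ 121.4 kt.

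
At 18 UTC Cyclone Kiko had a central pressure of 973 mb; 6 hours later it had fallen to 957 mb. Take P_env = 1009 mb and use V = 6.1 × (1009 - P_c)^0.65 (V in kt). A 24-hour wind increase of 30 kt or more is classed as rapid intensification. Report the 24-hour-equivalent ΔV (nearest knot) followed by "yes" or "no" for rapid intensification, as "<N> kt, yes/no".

V₁: ΔP = 36, V ≈ 6.1 × 36^0.65 ≈ 62.65 kt.
V₂: ΔP = 52, V ≈ 6.1 × 52^0.65 ≈ 79.57 kt.
ΔV over 6 h = 16.92 kt → 24 h equivalent = 16.92 × 24/6 ≈ 67.68 kt.
68 kt ≥ 30 kt ⇒ rapid intensification.

68 kt, yes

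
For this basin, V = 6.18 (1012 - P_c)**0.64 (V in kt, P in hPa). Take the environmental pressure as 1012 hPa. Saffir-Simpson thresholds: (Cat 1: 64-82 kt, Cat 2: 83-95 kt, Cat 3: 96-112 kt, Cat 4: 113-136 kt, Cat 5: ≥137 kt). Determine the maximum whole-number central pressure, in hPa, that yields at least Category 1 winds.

973 hPa

Category 1 begins at V = 64 kt.
Required ΔP = (64/6.18)^(1/0.64) = 10.356^1.562 ≈ 38.57 hPa.
P_c ≤ 1012 − 38.57 = 973.43, so the highest integer P_c is 973 hPa.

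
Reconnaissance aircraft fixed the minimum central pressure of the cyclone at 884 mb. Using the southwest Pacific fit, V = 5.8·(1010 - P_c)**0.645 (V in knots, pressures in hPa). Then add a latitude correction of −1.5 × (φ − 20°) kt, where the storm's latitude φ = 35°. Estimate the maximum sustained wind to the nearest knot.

109 kt

ΔP = 1010 − 884 = 126 mb.
126^0.645 ≈ 22.633.
V ≈ 5.8 × 22.633 ≈ 131.3 kt.
Latitude correction: −1.5 × (35 − 20) = -22.5 kt.
Corrected V ≈ 108.8 kt → 109 kt.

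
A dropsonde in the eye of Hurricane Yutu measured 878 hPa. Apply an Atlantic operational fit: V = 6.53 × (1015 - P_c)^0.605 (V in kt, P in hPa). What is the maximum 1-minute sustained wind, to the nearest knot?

128 kt

ΔP = 1015 − 878 = 137 hPa.
137^0.605 ≈ 19.621.
V ≈ 6.53 × 19.621 ≈ 128.1 kt.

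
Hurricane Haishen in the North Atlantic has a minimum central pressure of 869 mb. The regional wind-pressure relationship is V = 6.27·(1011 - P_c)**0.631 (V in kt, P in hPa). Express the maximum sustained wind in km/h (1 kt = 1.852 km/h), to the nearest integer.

265 km/h

ΔP = 1011 − 869 = 142 mb.
V ≈ 6.27 × 142^0.631 = 6.27 × 22.808 ≈ 143.008 kt.
143.008 × 1.852 ≈ 264.85 km/h → 265 km/h.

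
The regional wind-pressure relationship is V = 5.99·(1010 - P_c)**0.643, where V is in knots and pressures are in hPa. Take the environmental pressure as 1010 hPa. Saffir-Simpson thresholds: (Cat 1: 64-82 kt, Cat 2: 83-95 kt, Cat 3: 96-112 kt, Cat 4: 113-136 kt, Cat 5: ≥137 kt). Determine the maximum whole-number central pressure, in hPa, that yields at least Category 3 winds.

Category 3 begins at V = 96 kt.
Required ΔP = (96/5.99)^(1/0.643) = 16.027^1.555 ≈ 74.78 hPa.
P_c ≤ 1010 − 74.78 = 935.22, so the highest integer P_c is 935 hPa.

935 hPa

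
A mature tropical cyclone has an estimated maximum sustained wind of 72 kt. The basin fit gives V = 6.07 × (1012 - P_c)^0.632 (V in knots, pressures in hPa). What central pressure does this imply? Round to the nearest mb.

962 mb

ΔP = (V / 6.07)^(1/0.632) = (72/6.07)^1.582.
72/6.07 = 11.862; 11.862^1.582 ≈ 50.07 mb.
P_c = 1012 − 50.07 = 961.93 ≈ 962 mb.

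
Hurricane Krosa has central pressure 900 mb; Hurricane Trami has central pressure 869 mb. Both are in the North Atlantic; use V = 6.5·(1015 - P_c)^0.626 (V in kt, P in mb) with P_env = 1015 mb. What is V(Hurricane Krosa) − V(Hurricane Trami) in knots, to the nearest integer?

Hurricane Krosa: ΔP = 115; V ≈ 6.5 × 115^0.626 ≈ 126.74 kt.
Hurricane Trami: ΔP = 146; V ≈ 6.5 × 146^0.626 ≈ 147.16 kt.
Difference ≈ 126.74 − 147.16 = -20.42 → -20 kt.

-20 kt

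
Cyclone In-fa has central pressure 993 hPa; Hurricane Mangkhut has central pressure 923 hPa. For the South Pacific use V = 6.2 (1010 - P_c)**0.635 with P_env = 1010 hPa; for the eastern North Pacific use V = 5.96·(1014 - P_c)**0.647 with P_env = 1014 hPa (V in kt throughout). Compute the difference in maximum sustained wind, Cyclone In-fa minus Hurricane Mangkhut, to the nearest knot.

-73 kt

Cyclone In-fa: ΔP = 17; V ≈ 6.2 × 17^0.635 ≈ 37.47 kt.
Hurricane Mangkhut: ΔP = 91; V ≈ 5.96 × 91^0.647 ≈ 110.34 kt.
Difference ≈ 37.47 − 110.34 = -72.87 → -73 kt.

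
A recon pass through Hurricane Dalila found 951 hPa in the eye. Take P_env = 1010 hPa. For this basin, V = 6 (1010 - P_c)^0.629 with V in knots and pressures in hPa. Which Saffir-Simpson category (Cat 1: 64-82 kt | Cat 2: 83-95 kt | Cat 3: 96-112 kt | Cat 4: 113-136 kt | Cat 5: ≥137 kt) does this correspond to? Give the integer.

1

ΔP = 1010 − 951 = 59 hPa.
V ≈ 6 × 59^0.629 = 6 × 13.00 ≈ 78 kt.
78 kt falls in the Category 1 band.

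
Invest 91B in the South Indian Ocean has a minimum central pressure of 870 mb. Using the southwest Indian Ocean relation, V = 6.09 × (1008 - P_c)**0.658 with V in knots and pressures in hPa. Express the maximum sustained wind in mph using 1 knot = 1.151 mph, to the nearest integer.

179 mph

ΔP = 1008 − 870 = 138 mb.
V ≈ 6.09 × 138^0.658 = 6.09 × 25.588 ≈ 155.832 kt.
155.832 × 1.151 ≈ 179.36 mph → 179 mph.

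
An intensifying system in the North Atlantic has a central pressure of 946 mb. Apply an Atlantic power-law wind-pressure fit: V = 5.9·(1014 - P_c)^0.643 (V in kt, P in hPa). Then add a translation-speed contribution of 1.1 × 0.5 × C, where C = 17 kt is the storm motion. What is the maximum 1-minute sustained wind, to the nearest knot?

ΔP = 1014 − 946 = 68 mb.
68^0.643 ≈ 15.077.
V ≈ 5.9 × 15.077 ≈ 89.0 kt.
Translation term: 1.1 × 0.5 × 17 = 9.35 kt.
Corrected V ≈ 98.35 kt → 98 kt.

98 kt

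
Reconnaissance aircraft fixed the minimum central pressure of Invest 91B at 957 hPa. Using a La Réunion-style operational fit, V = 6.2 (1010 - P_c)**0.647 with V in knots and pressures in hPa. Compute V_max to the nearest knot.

ΔP = 1010 − 957 = 53 hPa.
53^0.647 ≈ 13.050.
V ≈ 6.2 × 13.050 ≈ 80.9 kt.

81 kt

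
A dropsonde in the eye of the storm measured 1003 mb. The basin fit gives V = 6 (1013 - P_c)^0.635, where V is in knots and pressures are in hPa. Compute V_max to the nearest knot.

ΔP = 1013 − 1003 = 10 mb.
10^0.635 ≈ 4.315.
V ≈ 6 × 4.315 ≈ 25.9 kt.

26 kt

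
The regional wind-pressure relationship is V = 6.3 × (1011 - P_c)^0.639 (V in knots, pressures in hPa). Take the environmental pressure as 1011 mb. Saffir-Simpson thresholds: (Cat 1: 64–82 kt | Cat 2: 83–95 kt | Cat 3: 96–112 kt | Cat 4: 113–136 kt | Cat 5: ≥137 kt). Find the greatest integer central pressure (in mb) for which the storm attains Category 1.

973 mb

Category 1 begins at V = 64 kt.
Required ΔP = (64/6.3)^(1/0.639) = 10.159^1.565 ≈ 37.64 mb.
P_c ≤ 1011 − 37.64 = 973.36, so the highest integer P_c is 973 mb.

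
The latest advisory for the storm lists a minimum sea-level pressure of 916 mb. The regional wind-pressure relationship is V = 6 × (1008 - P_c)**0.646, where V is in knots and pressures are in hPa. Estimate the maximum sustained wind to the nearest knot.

111 kt

ΔP = 1008 − 916 = 92 mb.
92^0.646 ≈ 18.561.
V ≈ 6 × 18.561 ≈ 111.4 kt.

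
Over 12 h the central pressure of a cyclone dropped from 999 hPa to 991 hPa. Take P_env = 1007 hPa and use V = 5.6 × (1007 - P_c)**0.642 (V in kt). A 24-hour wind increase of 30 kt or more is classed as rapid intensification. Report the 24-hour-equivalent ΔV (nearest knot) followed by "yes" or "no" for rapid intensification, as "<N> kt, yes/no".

24 kt, no

V₁: ΔP = 8, V ≈ 5.6 × 8^0.642 ≈ 21.28 kt.
V₂: ΔP = 16, V ≈ 5.6 × 16^0.642 ≈ 33.21 kt.
ΔV over 12 h = 11.93 kt → 24 h equivalent = 11.93 × 24/12 ≈ 23.86 kt.
24 kt < 30 kt ⇒ not rapid intensification.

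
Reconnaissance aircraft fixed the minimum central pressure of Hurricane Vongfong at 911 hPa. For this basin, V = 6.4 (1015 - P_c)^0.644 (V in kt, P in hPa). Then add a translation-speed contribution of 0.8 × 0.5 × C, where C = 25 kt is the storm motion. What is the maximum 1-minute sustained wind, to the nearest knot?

ΔP = 1015 − 911 = 104 hPa.
104^0.644 ≈ 19.905.
V ≈ 6.4 × 19.905 ≈ 127.4 kt.
Translation term: 0.8 × 0.5 × 25 = 10 kt.
Corrected V ≈ 137.4 kt → 137 kt.

137 kt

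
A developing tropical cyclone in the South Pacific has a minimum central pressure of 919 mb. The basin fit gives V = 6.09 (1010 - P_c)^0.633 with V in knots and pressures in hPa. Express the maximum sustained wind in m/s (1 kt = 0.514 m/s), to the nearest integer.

ΔP = 1010 − 919 = 91 mb.
V ≈ 6.09 × 91^0.633 = 6.09 × 17.381 ≈ 105.850 kt.
105.850 × 0.514 ≈ 54.41 m/s → 54 m/s.

54 m/s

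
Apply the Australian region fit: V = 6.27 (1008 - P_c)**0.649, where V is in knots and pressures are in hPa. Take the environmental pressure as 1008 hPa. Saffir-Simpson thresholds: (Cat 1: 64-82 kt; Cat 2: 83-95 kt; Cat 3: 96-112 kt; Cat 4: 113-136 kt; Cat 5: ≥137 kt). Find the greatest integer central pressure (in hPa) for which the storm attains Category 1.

Category 1 begins at V = 64 kt.
Required ΔP = (64/6.27)^(1/0.649) = 10.207^1.541 ≈ 35.86 hPa.
P_c ≤ 1008 − 35.86 = 972.14, so the highest integer P_c is 972 hPa.

972 hPa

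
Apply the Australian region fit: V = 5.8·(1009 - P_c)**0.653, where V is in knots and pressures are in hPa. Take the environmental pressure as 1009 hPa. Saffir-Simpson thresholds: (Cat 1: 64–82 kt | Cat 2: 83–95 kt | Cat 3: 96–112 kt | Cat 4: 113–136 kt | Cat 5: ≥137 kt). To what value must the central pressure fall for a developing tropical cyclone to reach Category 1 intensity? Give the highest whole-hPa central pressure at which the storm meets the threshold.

969 hPa

Category 1 begins at V = 64 kt.
Required ΔP = (64/5.8)^(1/0.653) = 11.034^1.531 ≈ 39.52 hPa.
P_c ≤ 1009 − 39.52 = 969.48, so the highest integer P_c is 969 hPa.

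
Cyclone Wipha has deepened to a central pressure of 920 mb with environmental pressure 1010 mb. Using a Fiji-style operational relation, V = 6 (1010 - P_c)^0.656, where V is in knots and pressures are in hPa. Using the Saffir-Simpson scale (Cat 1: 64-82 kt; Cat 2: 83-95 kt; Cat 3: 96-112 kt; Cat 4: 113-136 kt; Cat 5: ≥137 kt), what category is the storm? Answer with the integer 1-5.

ΔP = 1010 − 920 = 90 mb.
V ≈ 6 × 90^0.656 = 6 × 19.14 ≈ 115 kt.
115 kt falls in the Category 4 band.

4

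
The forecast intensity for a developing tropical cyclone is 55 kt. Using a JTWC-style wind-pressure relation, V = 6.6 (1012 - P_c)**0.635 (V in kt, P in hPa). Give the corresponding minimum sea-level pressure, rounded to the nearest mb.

984 mb

ΔP = (V / 6.6)^(1/0.635) = (55/6.6)^1.575.
55/6.6 = 8.333; 8.333^1.575 ≈ 28.19 mb.
P_c = 1012 − 28.19 = 983.81 ≈ 984 mb.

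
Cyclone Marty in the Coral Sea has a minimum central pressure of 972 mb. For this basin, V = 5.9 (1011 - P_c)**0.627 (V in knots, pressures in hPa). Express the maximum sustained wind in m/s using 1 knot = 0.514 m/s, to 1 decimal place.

ΔP = 1011 − 972 = 39 mb.
V ≈ 5.9 × 39^0.627 = 5.9 × 9.945 ≈ 58.675 kt.
58.675 × 0.514 ≈ 30.16 m/s → 30.2 m/s.

30.2 m/s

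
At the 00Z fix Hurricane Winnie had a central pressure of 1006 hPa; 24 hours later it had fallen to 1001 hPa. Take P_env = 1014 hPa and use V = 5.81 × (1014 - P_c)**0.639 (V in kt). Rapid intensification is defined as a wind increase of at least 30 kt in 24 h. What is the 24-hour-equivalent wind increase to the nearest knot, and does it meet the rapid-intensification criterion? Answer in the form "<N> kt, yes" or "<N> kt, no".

8 kt, no

V₁: ΔP = 8, V ≈ 5.81 × 8^0.639 ≈ 21.94 kt.
V₂: ΔP = 13, V ≈ 5.81 × 13^0.639 ≈ 29.92 kt.
ΔV over 24 h = 7.98 kt → 24 h equivalent = 7.98 × 24/24 ≈ 7.98 kt.
8 kt < 30 kt ⇒ not rapid intensification.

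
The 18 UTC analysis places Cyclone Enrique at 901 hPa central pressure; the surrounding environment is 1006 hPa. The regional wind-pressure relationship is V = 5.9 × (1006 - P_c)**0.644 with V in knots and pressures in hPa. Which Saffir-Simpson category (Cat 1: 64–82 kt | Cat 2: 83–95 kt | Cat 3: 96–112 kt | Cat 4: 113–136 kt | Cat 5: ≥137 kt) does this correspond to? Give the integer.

ΔP = 1006 − 901 = 105 hPa.
V ≈ 5.9 × 105^0.644 = 5.9 × 20.03 ≈ 118 kt.
118 kt falls in the Category 4 band.

4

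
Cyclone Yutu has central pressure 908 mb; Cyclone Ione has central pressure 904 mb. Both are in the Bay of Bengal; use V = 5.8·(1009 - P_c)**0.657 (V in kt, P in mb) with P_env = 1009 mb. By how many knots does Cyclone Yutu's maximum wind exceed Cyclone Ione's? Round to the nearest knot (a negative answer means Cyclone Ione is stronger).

Cyclone Yutu: ΔP = 101; V ≈ 5.8 × 101^0.657 ≈ 120.30 kt.
Cyclone Ione: ΔP = 105; V ≈ 5.8 × 105^0.657 ≈ 123.41 kt.
Difference ≈ 120.30 − 123.41 = -3.11 → -3 kt.

-3 kt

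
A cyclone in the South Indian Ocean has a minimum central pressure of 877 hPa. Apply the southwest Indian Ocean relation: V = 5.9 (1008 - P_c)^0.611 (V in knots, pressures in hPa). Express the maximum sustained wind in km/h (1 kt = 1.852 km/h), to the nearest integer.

ΔP = 1008 − 877 = 131 hPa.
V ≈ 5.9 × 131^0.611 = 5.9 × 19.663 ≈ 116.012 kt.
116.012 × 1.852 ≈ 214.86 km/h → 215 km/h.

215 km/h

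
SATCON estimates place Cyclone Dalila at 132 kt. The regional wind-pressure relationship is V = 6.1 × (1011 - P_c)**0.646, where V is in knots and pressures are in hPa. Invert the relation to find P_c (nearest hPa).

ΔP = (V / 6.1)^(1/0.646) = (132/6.1)^1.548.
132/6.1 = 21.639; 21.639^1.548 ≈ 116.67 hPa.
P_c = 1011 − 116.67 = 894.33 ≈ 894 hPa.

894 hPa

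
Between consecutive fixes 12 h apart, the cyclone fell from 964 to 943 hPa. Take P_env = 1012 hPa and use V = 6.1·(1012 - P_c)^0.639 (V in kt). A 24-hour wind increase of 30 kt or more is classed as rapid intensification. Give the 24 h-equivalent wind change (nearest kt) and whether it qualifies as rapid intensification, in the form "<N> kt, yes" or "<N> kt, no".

V₁: ΔP = 48, V ≈ 6.1 × 48^0.639 ≈ 72.38 kt.
V₂: ΔP = 69, V ≈ 6.1 × 69^0.639 ≈ 91.28 kt.
ΔV over 12 h = 18.90 kt → 24 h equivalent = 18.90 × 24/12 ≈ 37.80 kt.
38 kt ≥ 30 kt ⇒ rapid intensification.

38 kt, yes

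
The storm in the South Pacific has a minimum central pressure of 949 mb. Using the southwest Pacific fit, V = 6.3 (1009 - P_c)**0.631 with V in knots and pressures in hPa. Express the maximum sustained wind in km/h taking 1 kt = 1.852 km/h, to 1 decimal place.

154.5 km/h

ΔP = 1009 − 949 = 60 mb.
V ≈ 6.3 × 60^0.631 = 6.3 × 13.244 ≈ 83.436 kt.
83.436 × 1.852 ≈ 154.52 km/h → 154.5 km/h.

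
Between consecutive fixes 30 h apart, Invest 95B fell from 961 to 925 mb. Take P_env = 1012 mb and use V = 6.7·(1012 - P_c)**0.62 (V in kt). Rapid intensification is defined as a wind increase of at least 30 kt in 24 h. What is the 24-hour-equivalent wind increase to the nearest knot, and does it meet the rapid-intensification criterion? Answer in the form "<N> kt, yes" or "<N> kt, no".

24 kt, no

V₁: ΔP = 51, V ≈ 6.7 × 51^0.62 ≈ 76.70 kt.
V₂: ΔP = 87, V ≈ 6.7 × 87^0.62 ≈ 106.80 kt.
ΔV over 30 h = 30.10 kt → 24 h equivalent = 30.10 × 24/30 ≈ 24.08 kt.
24 kt < 30 kt ⇒ not rapid intensification.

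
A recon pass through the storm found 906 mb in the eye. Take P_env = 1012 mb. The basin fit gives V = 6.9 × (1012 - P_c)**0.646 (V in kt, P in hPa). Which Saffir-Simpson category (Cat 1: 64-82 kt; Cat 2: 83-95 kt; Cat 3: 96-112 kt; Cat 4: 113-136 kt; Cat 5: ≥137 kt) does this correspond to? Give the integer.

5

ΔP = 1012 − 906 = 106 mb.
V ≈ 6.9 × 106^0.646 = 6.9 × 20.34 ≈ 140 kt.
140 kt falls in the Category 5 band.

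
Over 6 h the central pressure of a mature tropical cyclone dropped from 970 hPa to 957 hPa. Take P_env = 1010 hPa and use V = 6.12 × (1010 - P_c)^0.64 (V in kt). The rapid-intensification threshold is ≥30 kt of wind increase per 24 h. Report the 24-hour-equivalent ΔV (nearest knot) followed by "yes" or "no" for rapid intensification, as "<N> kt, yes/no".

V₁: ΔP = 40, V ≈ 6.12 × 40^0.64 ≈ 64.87 kt.
V₂: ΔP = 53, V ≈ 6.12 × 53^0.64 ≈ 77.68 kt.
ΔV over 6 h = 12.81 kt → 24 h equivalent = 12.81 × 24/6 ≈ 51.24 kt.
51 kt ≥ 30 kt ⇒ rapid intensification.

51 kt, yes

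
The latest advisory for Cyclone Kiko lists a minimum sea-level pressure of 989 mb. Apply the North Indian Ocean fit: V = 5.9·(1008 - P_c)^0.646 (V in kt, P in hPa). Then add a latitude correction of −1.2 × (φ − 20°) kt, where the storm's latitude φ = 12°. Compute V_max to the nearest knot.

ΔP = 1008 − 989 = 19 mb.
19^0.646 ≈ 6.700.
V ≈ 5.9 × 6.700 ≈ 39.5 kt.
Latitude correction: −1.2 × (12 − 20) = 9.6 kt.
Corrected V ≈ 49.1 kt → 49 kt.

49 kt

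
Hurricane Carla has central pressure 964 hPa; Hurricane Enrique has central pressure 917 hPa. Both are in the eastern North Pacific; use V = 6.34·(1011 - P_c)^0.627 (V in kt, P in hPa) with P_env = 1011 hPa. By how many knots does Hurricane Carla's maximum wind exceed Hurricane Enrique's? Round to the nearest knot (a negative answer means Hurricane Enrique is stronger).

Hurricane Carla: ΔP = 47; V ≈ 6.34 × 47^0.627 ≈ 70.88 kt.
Hurricane Enrique: ΔP = 94; V ≈ 6.34 × 94^0.627 ≈ 109.46 kt.
Difference ≈ 70.88 − 109.46 = -38.58 → -39 kt.

-39 kt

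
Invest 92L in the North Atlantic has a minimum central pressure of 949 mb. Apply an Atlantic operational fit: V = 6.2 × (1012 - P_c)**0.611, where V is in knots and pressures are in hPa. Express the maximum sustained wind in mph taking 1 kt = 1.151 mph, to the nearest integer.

90 mph

ΔP = 1012 − 949 = 63 mb.
V ≈ 6.2 × 63^0.611 = 6.2 × 12.572 ≈ 77.945 kt.
77.945 × 1.151 ≈ 89.71 mph → 90 mph.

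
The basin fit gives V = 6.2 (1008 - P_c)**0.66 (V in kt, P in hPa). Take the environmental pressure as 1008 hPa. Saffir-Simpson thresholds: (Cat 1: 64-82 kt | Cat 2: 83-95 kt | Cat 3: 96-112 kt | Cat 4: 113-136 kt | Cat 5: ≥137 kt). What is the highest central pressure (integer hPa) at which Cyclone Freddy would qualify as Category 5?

Category 5 begins at V = 137 kt.
Required ΔP = (137/6.2)^(1/0.66) = 22.097^1.515 ≈ 108.86 hPa.
P_c ≤ 1008 − 108.86 = 899.14, so the highest integer P_c is 899 hPa.

899 hPa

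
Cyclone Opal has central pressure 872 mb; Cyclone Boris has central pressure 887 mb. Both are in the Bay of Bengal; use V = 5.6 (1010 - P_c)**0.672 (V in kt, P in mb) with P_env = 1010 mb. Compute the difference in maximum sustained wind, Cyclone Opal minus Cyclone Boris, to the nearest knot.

11 kt

Cyclone Opal: ΔP = 138; V ≈ 5.6 × 138^0.672 ≈ 153.53 kt.
Cyclone Boris: ΔP = 123; V ≈ 5.6 × 123^0.672 ≈ 142.10 kt.
Difference ≈ 153.53 − 142.10 = 11.43 → 11 kt.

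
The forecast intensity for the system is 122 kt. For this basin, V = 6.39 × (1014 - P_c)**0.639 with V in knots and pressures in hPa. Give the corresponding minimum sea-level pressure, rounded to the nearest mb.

913 mb

ΔP = (V / 6.39)^(1/0.639) = (122/6.39)^1.565.
122/6.39 = 19.092; 19.092^1.565 ≈ 101.04 mb.
P_c = 1014 − 101.04 = 912.96 ≈ 913 mb.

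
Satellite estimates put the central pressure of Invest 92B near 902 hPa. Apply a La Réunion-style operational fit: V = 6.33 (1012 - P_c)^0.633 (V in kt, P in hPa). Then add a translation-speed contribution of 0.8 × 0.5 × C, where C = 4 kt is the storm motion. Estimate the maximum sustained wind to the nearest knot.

ΔP = 1012 − 902 = 110 hPa.
110^0.633 ≈ 19.598.
V ≈ 6.33 × 19.598 ≈ 124.1 kt.
Translation term: 0.8 × 0.5 × 4 = 1.6 kt.
Corrected V ≈ 125.7 kt → 126 kt.

126 kt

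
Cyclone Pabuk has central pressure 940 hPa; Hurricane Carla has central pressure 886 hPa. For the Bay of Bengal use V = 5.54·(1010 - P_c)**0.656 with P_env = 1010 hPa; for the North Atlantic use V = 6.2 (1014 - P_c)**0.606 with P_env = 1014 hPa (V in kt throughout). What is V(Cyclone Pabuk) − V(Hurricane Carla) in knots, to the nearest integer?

Cyclone Pabuk: ΔP = 70; V ≈ 5.54 × 70^0.656 ≈ 89.93 kt.
Hurricane Carla: ΔP = 128; V ≈ 6.2 × 128^0.606 ≈ 117.32 kt.
Difference ≈ 89.93 − 117.32 = -27.39 → -27 kt.

-27 kt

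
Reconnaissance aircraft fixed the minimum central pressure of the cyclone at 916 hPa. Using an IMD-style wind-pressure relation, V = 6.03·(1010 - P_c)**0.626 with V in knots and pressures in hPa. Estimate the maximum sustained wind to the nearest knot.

ΔP = 1010 − 916 = 94 hPa.
94^0.626 ≈ 17.186.
V ≈ 6.03 × 17.186 ≈ 103.6 kt.

104 kt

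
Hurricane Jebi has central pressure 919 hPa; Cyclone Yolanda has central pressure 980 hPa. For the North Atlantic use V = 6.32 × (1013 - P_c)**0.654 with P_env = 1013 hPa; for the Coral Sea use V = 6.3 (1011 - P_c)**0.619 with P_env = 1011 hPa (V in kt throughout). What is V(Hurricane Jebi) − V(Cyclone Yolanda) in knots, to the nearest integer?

Hurricane Jebi: ΔP = 94; V ≈ 6.32 × 94^0.654 ≈ 123.35 kt.
Cyclone Yolanda: ΔP = 31; V ≈ 6.3 × 31^0.619 ≈ 52.78 kt.
Difference ≈ 123.35 − 52.78 = 70.57 → 71 kt.

71 kt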